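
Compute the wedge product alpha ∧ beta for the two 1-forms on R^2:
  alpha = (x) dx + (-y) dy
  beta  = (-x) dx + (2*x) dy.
alpha ∧ beta = (x*(2*x - y)) dx ∧ dy

Distribute the wedge, using dx_i ∧ dx_j = -dx_j ∧ dx_i and dx_i ∧ dx_i = 0. For each pair (i, j) with i < j, the coefficient of dx_i ∧ dx_j in alpha ∧ beta is (alpha_i * beta_j - alpha_j * beta_i). Collecting: alpha ∧ beta = (x*(2*x - y)) dx ∧ dy.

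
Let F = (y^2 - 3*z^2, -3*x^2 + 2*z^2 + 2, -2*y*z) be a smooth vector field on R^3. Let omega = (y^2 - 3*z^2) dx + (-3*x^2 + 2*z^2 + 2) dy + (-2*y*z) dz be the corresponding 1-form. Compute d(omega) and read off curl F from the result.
d(omega) = (-6*z) dy ∧ dz + (-6*z) dz ∧ dx + (-6*x - 2*y) dx ∧ dy; curl F = (-6*z, -6*z, -6*x - 2*y)

d omega = sum_{i<j} (∂f_j/∂x_i - ∂f_i/∂x_j) dx_i ∧ dx_j. Under the identification (dy ∧ dz, dz ∧ dx, dx ∧ dy) ↔ (e_x, e_y, e_z), the coefficients are exactly the components of curl F. Compute:
  ∂R/∂y - ∂Q/∂z = (-2*z) - (4*z) = -6*z
  ∂P/∂z - ∂R/∂x = (-6*z) - (0) = -6*z
  ∂Q/∂x - ∂P/∂y = (-6*x) - (2*y) = -6*x - 2*y.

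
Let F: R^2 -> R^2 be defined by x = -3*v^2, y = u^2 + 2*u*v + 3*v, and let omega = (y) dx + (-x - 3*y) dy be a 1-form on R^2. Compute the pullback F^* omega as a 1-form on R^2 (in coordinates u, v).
F^* omega = (-6*u^3 - 18*u^2*v - 6*u*v^2 - 18*u*v + 6*v^3 - 18*v^2) du + (-6*u^3 - 18*u^2*v - 9*u^2 - 6*u*v^2 - 36*u*v - 9*v^2 - 27*v) dv

Using F^*(f dg) = (f ∘ F) d(g ∘ F), substitute each coordinate x_i by F_i(u, v) in f_i, and replace dx_i by d F_i = (∂F_i/∂u) du + (∂F_i/∂v) dv.
  For the x component: f_1(F) = u^2 + 2*u*v + 3*v; d F_1 = (0) du + (-6*v) dv
  For the y component: f_2(F) = -3*u^2 - 6*u*v + 3*v^2 - 9*v; d F_2 = (2*u + 2*v) du + (2*u + 3) dv
Combining and collecting du, dv coefficients:
  coeff of du: -6*u^3 - 18*u^2*v - 6*u*v^2 - 18*u*v + 6*v^3 - 18*v^2
  coeff of dv: -6*u^3 - 18*u^2*v - 9*u^2 - 6*u*v^2 - 36*u*v - 9*v^2 - 27*v
F^* omega = (-6*u^3 - 18*u^2*v - 6*u*v^2 - 18*u*v + 6*v^3 - 18*v^2) du + (-6*u^3 - 18*u^2*v - 9*u^2 - 6*u*v^2 - 36*u*v - 9*v^2 - 27*v) dv.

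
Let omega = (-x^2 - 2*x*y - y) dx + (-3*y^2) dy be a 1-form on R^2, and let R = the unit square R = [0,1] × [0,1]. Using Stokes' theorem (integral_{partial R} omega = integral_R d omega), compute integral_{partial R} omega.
integral_(partial R) omega = 2

Stokes: integral_partial_R omega = integral_R d omega with d omega = (∂Q/∂x - ∂P/∂y) dx ∧ dy.
  ∂Q/∂x = 0
  ∂P/∂y = -2*x - 1
  integrand = ∂Q/∂x - ∂P/∂y = 2*x + 1.
Integrating over R: integral_0^1 integral_0^1 (2*x + 1) dx dy = 2.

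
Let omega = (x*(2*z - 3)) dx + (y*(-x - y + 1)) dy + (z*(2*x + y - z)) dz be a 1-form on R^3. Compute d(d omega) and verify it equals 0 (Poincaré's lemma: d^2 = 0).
d(d omega) = 0

Step 1: d omega = sum_{i<j} (∂f_j/∂x_i - ∂f_i/∂x_j) dx_i ∧ dx_j:
  coeff of dx ∧ dy: -y
  coeff of dx ∧ dz: -2*x + 2*z
  coeff of dy ∧ dz: z
Step 2: Apply d again to each 2-form coefficient. The only possible 3-form in R^3 is dx ∧ dy ∧ dz, with coefficient
  ∂(coeff of dy∧dz)/∂x - ∂(coeff of dx∧dz)/∂y + ∂(coeff of dx∧dy)/∂z
  = ∂/∂x (z) - ∂/∂y (-2*x + 2*z) + ∂/∂z (-y).
Each of these terms simplifies to sums of mixed partials that cancel in pairs. The result is 0 (by equality of mixed partials for smooth functions — Schwarz / Clairaut).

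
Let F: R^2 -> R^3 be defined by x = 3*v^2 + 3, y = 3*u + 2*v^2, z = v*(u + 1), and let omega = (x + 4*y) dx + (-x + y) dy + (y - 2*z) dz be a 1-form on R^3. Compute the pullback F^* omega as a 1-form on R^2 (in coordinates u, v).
F^* omega = (-2*u*v^2 + 3*u*v + 9*u + 2*v^3 - 5*v^2 - 9) du + (-2*u^2*v + 3*u^2 + 2*u*v^2 + 80*u*v + 3*u + 62*v^3 + 2*v^2 + 4*v) dv

Using F^*(f dg) = (f ∘ F) d(g ∘ F), substitute each coordinate x_i by F_i(u, v) in f_i, and replace dx_i by d F_i = (∂F_i/∂u) du + (∂F_i/∂v) dv.
  For the x component: f_1(F) = 12*u + 11*v^2 + 3; d F_1 = (0) du + (6*v) dv
  For the y component: f_2(F) = 3*u - v^2 - 3; d F_2 = (3) du + (4*v) dv
  For the z component: f_3(F) = -2*u*v + 3*u + 2*v^2 - 2*v; d F_3 = (v) du + (u + 1) dv
Combining and collecting du, dv coefficients:
  coeff of du: -2*u*v^2 + 3*u*v + 9*u + 2*v^3 - 5*v^2 - 9
  coeff of dv: -2*u^2*v + 3*u^2 + 2*u*v^2 + 80*u*v + 3*u + 62*v^3 + 2*v^2 + 4*v
F^* omega = (-2*u*v^2 + 3*u*v + 9*u + 2*v^3 - 5*v^2 - 9) du + (-2*u^2*v + 3*u^2 + 2*u*v^2 + 80*u*v + 3*u + 62*v^3 + 2*v^2 + 4*v) dv.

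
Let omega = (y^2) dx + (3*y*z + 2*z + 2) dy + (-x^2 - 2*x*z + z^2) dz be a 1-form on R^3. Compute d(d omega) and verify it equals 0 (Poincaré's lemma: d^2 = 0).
d(d omega) = 0

Step 1: d omega = sum_{i<j} (∂f_j/∂x_i - ∂f_i/∂x_j) dx_i ∧ dx_j:
  coeff of dx ∧ dy: -2*y
  coeff of dx ∧ dz: -2*x - 2*z
  coeff of dy ∧ dz: -3*y - 2
Step 2: Apply d again to each 2-form coefficient. The only possible 3-form in R^3 is dx ∧ dy ∧ dz, with coefficient
  ∂(coeff of dy∧dz)/∂x - ∂(coeff of dx∧dz)/∂y + ∂(coeff of dx∧dy)/∂z
  = ∂/∂x (-3*y - 2) - ∂/∂y (-2*x - 2*z) + ∂/∂z (-2*y).
Each of these terms simplifies to sums of mixed partials that cancel in pairs. The result is 0 (by equality of mixed partials for smooth functions — Schwarz / Clairaut).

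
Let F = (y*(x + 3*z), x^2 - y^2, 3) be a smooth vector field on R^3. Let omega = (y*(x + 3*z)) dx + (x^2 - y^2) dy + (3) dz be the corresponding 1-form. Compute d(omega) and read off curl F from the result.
d(omega) = (0) dy ∧ dz + (3*y) dz ∧ dx + (x - 3*z) dx ∧ dy; curl F = (0, 3*y, x - 3*z)

d omega = sum_{i<j} (∂f_j/∂x_i - ∂f_i/∂x_j) dx_i ∧ dx_j. Under the identification (dy ∧ dz, dz ∧ dx, dx ∧ dy) ↔ (e_x, e_y, e_z), the coefficients are exactly the components of curl F. Compute:
  ∂R/∂y - ∂Q/∂z = (0) - (0) = 0
  ∂P/∂z - ∂R/∂x = (3*y) - (0) = 3*y
  ∂Q/∂x - ∂P/∂y = (2*x) - (x + 3*z) = x - 3*z.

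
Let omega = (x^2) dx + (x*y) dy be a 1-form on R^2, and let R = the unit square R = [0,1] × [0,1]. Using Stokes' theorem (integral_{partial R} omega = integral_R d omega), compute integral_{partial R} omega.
integral_(partial R) omega = 1/2

Stokes: integral_partial_R omega = integral_R d omega with d omega = (∂Q/∂x - ∂P/∂y) dx ∧ dy.
  ∂Q/∂x = y
  ∂P/∂y = 0
  integrand = ∂Q/∂x - ∂P/∂y = y.
Integrating over R: integral_0^1 integral_0^1 (y) dx dy = 1/2.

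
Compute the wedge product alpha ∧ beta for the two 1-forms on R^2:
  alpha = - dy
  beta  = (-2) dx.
alpha ∧ beta = (-2) dx ∧ dy

Distribute the wedge, using dx_i ∧ dx_j = -dx_j ∧ dx_i and dx_i ∧ dx_i = 0. For each pair (i, j) with i < j, the coefficient of dx_i ∧ dx_j in alpha ∧ beta is (alpha_i * beta_j - alpha_j * beta_i). Collecting: alpha ∧ beta = (-2) dx ∧ dy.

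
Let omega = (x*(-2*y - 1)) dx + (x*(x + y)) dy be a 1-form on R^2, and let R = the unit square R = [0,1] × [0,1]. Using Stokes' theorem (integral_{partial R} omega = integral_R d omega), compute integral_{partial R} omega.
integral_(partial R) omega = 5/2

Stokes: integral_partial_R omega = integral_R d omega with d omega = (∂Q/∂x - ∂P/∂y) dx ∧ dy.
  ∂Q/∂x = 2*x + y
  ∂P/∂y = -2*x
  integrand = ∂Q/∂x - ∂P/∂y = 4*x + y.
Integrating over R: integral_0^1 integral_0^1 (4*x + y) dx dy = 5/2.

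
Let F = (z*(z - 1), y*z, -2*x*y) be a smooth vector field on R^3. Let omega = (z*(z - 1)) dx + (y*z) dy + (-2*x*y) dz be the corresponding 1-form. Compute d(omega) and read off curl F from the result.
d(omega) = (-2*x - y) dy ∧ dz + (2*y + 2*z - 1) dz ∧ dx + (0) dx ∧ dy; curl F = (-2*x - y, 2*y + 2*z - 1, 0)

d omega = sum_{i<j} (∂f_j/∂x_i - ∂f_i/∂x_j) dx_i ∧ dx_j. Under the identification (dy ∧ dz, dz ∧ dx, dx ∧ dy) ↔ (e_x, e_y, e_z), the coefficients are exactly the components of curl F. Compute:
  ∂R/∂y - ∂Q/∂z = (-2*x) - (y) = -2*x - y
  ∂P/∂z - ∂R/∂x = (2*z - 1) - (-2*y) = 2*y + 2*z - 1
  ∂Q/∂x - ∂P/∂y = (0) - (0) = 0.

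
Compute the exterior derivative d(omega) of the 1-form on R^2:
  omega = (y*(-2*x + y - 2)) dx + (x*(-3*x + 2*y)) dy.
d(omega) = (2 - 4*x) dx ∧ dy

For a 1-form omega = sum_i f_i dx_i, the exterior derivative is
  d(omega) = sum_{i < j} (∂f_j/∂x_i - ∂f_i/∂x_j) dx_i ∧ dx_j.
  coefficient of dx ∧ dy: ∂f_2/∂x - ∂f_1/∂y = ∂(x*(-3*x + 2*y))/∂x - ∂(y*(-2*x + y - 2))/∂y = 2 - 4*x
Assembling: d(omega) = (2 - 4*x) dx ∧ dy.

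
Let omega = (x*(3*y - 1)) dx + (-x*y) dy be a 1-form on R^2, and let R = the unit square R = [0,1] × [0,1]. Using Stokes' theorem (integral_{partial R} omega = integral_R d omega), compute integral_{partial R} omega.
integral_(partial R) omega = -2

Stokes: integral_partial_R omega = integral_R d omega with d omega = (∂Q/∂x - ∂P/∂y) dx ∧ dy.
  ∂Q/∂x = -y
  ∂P/∂y = 3*x
  integrand = ∂Q/∂x - ∂P/∂y = -3*x - y.
Integrating over R: integral_0^1 integral_0^1 (-3*x - y) dx dy = -2.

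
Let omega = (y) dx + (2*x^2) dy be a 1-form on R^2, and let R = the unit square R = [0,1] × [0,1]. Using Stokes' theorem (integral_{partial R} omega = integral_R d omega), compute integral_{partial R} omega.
integral_(partial R) omega = 1

Stokes: integral_partial_R omega = integral_R d omega with d omega = (∂Q/∂x - ∂P/∂y) dx ∧ dy.
  ∂Q/∂x = 4*x
  ∂P/∂y = 1
  integrand = ∂Q/∂x - ∂P/∂y = 4*x - 1.
Integrating over R: integral_0^1 integral_0^1 (4*x - 1) dx dy = 1.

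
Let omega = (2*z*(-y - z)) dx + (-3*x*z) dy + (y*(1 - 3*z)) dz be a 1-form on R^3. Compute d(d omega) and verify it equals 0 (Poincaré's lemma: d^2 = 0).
d(d omega) = 0

Step 1: d omega = sum_{i<j} (∂f_j/∂x_i - ∂f_i/∂x_j) dx_i ∧ dx_j:
  coeff of dx ∧ dy: -z
  coeff of dx ∧ dz: 2*y + 4*z
  coeff of dy ∧ dz: 3*x - 3*z + 1
Step 2: Apply d again to each 2-form coefficient. The only possible 3-form in R^3 is dx ∧ dy ∧ dz, with coefficient
  ∂(coeff of dy∧dz)/∂x - ∂(coeff of dx∧dz)/∂y + ∂(coeff of dx∧dy)/∂z
  = ∂/∂x (3*x - 3*z + 1) - ∂/∂y (2*y + 4*z) + ∂/∂z (-z).
Each of these terms simplifies to sums of mixed partials that cancel in pairs. The result is 0 (by equality of mixed partials for smooth functions — Schwarz / Clairaut).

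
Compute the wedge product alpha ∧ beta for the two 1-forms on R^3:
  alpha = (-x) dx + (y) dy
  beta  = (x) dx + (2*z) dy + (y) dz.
alpha ∧ beta = (-x*(y + 2*z)) dx ∧ dy + (-x*y) dx ∧ dz + (y^2) dy ∧ dz

Distribute the wedge, using dx_i ∧ dx_j = -dx_j ∧ dx_i and dx_i ∧ dx_i = 0. For each pair (i, j) with i < j, the coefficient of dx_i ∧ dx_j in alpha ∧ beta is (alpha_i * beta_j - alpha_j * beta_i). Collecting: alpha ∧ beta = (-x*(y + 2*z)) dx ∧ dy + (-x*y) dx ∧ dz + (y^2) dy ∧ dz.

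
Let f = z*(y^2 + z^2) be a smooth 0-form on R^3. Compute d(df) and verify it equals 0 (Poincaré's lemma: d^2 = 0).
d(df) = 0

Step 1: df = sum_i (∂f/∂x_i) dx_i = (0) dx + (2*y*z) dy + (y^2 + 3*z^2) dz.
Step 2: Apply d again. Using the 1-form formula, the coefficient of dx ∧ dy in d(df) is ∂^2 f/∂x ∂y - ∂^2 f/∂y ∂x = (0) - (0) = 0 (equality of mixed partials for smooth f).
Similarly for dx ∧ dz and dy ∧ dz — all coefficients vanish. So d(df) = 0.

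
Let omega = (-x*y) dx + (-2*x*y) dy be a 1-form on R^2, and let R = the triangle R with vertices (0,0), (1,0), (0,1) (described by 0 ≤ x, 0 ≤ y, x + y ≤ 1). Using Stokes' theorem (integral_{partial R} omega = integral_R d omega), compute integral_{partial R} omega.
integral_(partial R) omega = -1/6

Stokes: integral_partial_R omega = integral_R d omega with d omega = (∂Q/∂x - ∂P/∂y) dx ∧ dy.
  ∂Q/∂x = -2*y
  ∂P/∂y = -x
  integrand = ∂Q/∂x - ∂P/∂y = x - 2*y.
Integrating over R: integral_0^1 integral_0^{1-x} (x - 2*y) dy dx = -1/6.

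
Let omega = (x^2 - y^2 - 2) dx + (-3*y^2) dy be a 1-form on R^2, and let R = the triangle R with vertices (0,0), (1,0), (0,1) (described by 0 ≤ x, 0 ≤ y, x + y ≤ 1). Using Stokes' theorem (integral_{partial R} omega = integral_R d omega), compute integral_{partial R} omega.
integral_(partial R) omega = 1/3

Stokes: integral_partial_R omega = integral_R d omega with d omega = (∂Q/∂x - ∂P/∂y) dx ∧ dy.
  ∂Q/∂x = 0
  ∂P/∂y = -2*y
  integrand = ∂Q/∂x - ∂P/∂y = 2*y.
Integrating over R: integral_0^1 integral_0^{1-x} (2*y) dy dx = 1/3.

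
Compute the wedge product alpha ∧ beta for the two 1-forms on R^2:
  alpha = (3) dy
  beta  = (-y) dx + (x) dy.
alpha ∧ beta = (3*y) dx ∧ dy

Distribute the wedge, using dx_i ∧ dx_j = -dx_j ∧ dx_i and dx_i ∧ dx_i = 0. For each pair (i, j) with i < j, the coefficient of dx_i ∧ dx_j in alpha ∧ beta is (alpha_i * beta_j - alpha_j * beta_i). Collecting: alpha ∧ beta = (3*y) dx ∧ dy.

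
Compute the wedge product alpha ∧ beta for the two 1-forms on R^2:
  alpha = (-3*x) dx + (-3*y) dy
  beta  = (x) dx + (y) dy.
alpha ∧ beta = 0

Distribute the wedge, using dx_i ∧ dx_j = -dx_j ∧ dx_i and dx_i ∧ dx_i = 0. For each pair (i, j) with i < j, the coefficient of dx_i ∧ dx_j in alpha ∧ beta is (alpha_i * beta_j - alpha_j * beta_i). Collecting: alpha ∧ beta = 0.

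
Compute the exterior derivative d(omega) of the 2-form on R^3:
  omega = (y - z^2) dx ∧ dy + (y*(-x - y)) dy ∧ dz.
d(omega) = (-y - 2*z) dx ∧ dy ∧ dz

For a 2-form omega = sum_{i<j} g_{ij} dx_i ∧ dx_j, the exterior derivative is
  d(omega) = sum_{i<j} d(g_{ij}) ∧ dx_i ∧ dx_j = sum_{i<j, k} (∂g_{ij}/∂x_k) dx_k ∧ dx_i ∧ dx_j.
Expand each term, using dx_k ∧ dx_i ∧ dx_j = sgn(permutation) dx_{(a)} ∧ dx_{(b)} ∧ dx_{(c)} with (a < b < c) sorted:
  d(y - z^2) includes (∂/∂z)(y - z^2) dz = (-2*z) dz, which multiplied by dx ∧ dy gives (-2*z) dx ∧ dy ∧ dz
  d(y*(-x - y)) includes (∂/∂x)(y*(-x - y)) dx = (-y) dx, which multiplied by dy ∧ dz gives (-y) dx ∧ dy ∧ dz
Collecting like 3-forms: d(omega) = (-y - 2*z) dx ∧ dy ∧ dz.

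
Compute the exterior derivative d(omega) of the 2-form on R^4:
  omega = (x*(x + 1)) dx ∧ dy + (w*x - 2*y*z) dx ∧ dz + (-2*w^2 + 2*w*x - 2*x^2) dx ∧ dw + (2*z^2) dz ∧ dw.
d(omega) = (2*z) dx ∧ dy ∧ dz + (x) dx ∧ dz ∧ dw

For a 2-form omega = sum_{i<j} g_{ij} dx_i ∧ dx_j, the exterior derivative is
  d(omega) = sum_{i<j} d(g_{ij}) ∧ dx_i ∧ dx_j = sum_{i<j, k} (∂g_{ij}/∂x_k) dx_k ∧ dx_i ∧ dx_j.
Expand each term, using dx_k ∧ dx_i ∧ dx_j = sgn(permutation) dx_{(a)} ∧ dx_{(b)} ∧ dx_{(c)} with (a < b < c) sorted:
  d(w*x - 2*y*z) includes (∂/∂y)(w*x - 2*y*z) dy = (-2*z) dy, which multiplied by dx ∧ dz gives (2*z) dx ∧ dy ∧ dz
  d(w*x - 2*y*z) includes (∂/∂w)(w*x - 2*y*z) dw = (x) dw, which multiplied by dx ∧ dz gives (x) dx ∧ dz ∧ dw
Collecting like 3-forms: d(omega) = (2*z) dx ∧ dy ∧ dz + (x) dx ∧ dz ∧ dw.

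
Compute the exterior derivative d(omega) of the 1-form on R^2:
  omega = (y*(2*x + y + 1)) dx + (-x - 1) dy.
d(omega) = (-2*x - 2*y - 2) dx ∧ dy

For a 1-form omega = sum_i f_i dx_i, the exterior derivative is
  d(omega) = sum_{i < j} (∂f_j/∂x_i - ∂f_i/∂x_j) dx_i ∧ dx_j.
  coefficient of dx ∧ dy: ∂f_2/∂x - ∂f_1/∂y = ∂(-x - 1)/∂x - ∂(y*(2*x + y + 1))/∂y = -2*x - 2*y - 2
Assembling: d(omega) = (-2*x - 2*y - 2) dx ∧ dy.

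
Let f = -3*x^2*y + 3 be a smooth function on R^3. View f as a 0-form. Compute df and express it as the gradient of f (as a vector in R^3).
df = (-6*x*y) dx + (-3*x^2) dy + (0) dz; grad f = (-6*x*y, -3*x^2, 0)

For a 0-form f, d f = (∂f/∂x) dx + (∂f/∂y) dy + (∂f/∂z) dz. The components of the vector representation are exactly the entries of grad f in Cartesian coordinates:
  ∂f/∂x = -6*x*y
  ∂f/∂y = -3*x^2
  ∂f/∂z = 0.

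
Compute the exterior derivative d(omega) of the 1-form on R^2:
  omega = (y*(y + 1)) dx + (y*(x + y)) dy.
d(omega) = (-y - 1) dx ∧ dy

For a 1-form omega = sum_i f_i dx_i, the exterior derivative is
  d(omega) = sum_{i < j} (∂f_j/∂x_i - ∂f_i/∂x_j) dx_i ∧ dx_j.
  coefficient of dx ∧ dy: ∂f_2/∂x - ∂f_1/∂y = ∂(y*(x + y))/∂x - ∂(y*(y + 1))/∂y = -y - 1
Assembling: d(omega) = (-y - 1) dx ∧ dy.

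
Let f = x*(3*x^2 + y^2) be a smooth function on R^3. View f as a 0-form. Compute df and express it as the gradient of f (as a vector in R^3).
df = (9*x^2 + y^2) dx + (2*x*y) dy + (0) dz; grad f = (9*x^2 + y^2, 2*x*y, 0)

For a 0-form f, d f = (∂f/∂x) dx + (∂f/∂y) dy + (∂f/∂z) dz. The components of the vector representation are exactly the entries of grad f in Cartesian coordinates:
  ∂f/∂x = 9*x^2 + y^2
  ∂f/∂y = 2*x*y
  ∂f/∂z = 0.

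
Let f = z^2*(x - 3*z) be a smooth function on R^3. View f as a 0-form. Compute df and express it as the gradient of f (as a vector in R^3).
df = (z^2) dx + (0) dy + (z*(2*x - 9*z)) dz; grad f = (z^2, 0, z*(2*x - 9*z))

For a 0-form f, d f = (∂f/∂x) dx + (∂f/∂y) dy + (∂f/∂z) dz. The components of the vector representation are exactly the entries of grad f in Cartesian coordinates:
  ∂f/∂x = z^2
  ∂f/∂y = 0
  ∂f/∂z = z*(2*x - 9*z).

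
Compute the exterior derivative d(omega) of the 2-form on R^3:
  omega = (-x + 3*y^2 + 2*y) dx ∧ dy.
d(omega) = 0

For a 2-form omega = sum_{i<j} g_{ij} dx_i ∧ dx_j, the exterior derivative is
  d(omega) = sum_{i<j} d(g_{ij}) ∧ dx_i ∧ dx_j = sum_{i<j, k} (∂g_{ij}/∂x_k) dx_k ∧ dx_i ∧ dx_j.
Expand each term, using dx_k ∧ dx_i ∧ dx_j = sgn(permutation) dx_{(a)} ∧ dx_{(b)} ∧ dx_{(c)} with (a < b < c) sorted:

Collecting like 3-forms: d(omega) = 0.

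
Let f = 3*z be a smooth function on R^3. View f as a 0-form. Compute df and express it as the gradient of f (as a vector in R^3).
df = (0) dx + (0) dy + (3) dz; grad f = (0, 0, 3)

For a 0-form f, d f = (∂f/∂x) dx + (∂f/∂y) dy + (∂f/∂z) dz. The components of the vector representation are exactly the entries of grad f in Cartesian coordinates:
  ∂f/∂x = 0
  ∂f/∂y = 0
  ∂f/∂z = 3.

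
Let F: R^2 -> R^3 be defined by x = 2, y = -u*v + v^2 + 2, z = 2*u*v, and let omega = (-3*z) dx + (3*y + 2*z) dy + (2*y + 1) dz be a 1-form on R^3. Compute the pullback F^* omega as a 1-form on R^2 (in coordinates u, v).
F^* omega = (v*(-5*u*v + v^2 + 4)) du + (-5*u^2*v + 3*u*v^2 + 4*u + 6*v^3 + 12*v) dv

Using F^*(f dg) = (f ∘ F) d(g ∘ F), substitute each coordinate x_i by F_i(u, v) in f_i, and replace dx_i by d F_i = (∂F_i/∂u) du + (∂F_i/∂v) dv.
  For the x component: f_1(F) = -6*u*v; d F_1 = (0) du + (0) dv
  For the y component: f_2(F) = u*v + 3*v^2 + 6; d F_2 = (-v) du + (-u + 2*v) dv
  For the z component: f_3(F) = -2*u*v + 2*v^2 + 5; d F_3 = (2*v) du + (2*u) dv
Combining and collecting du, dv coefficients:
  coeff of du: v*(-5*u*v + v^2 + 4)
  coeff of dv: -5*u^2*v + 3*u*v^2 + 4*u + 6*v^3 + 12*v
F^* omega = (v*(-5*u*v + v^2 + 4)) du + (-5*u^2*v + 3*u*v^2 + 4*u + 6*v^3 + 12*v) dv.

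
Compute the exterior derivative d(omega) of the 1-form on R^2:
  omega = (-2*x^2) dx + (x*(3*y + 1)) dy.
d(omega) = (3*y + 1) dx ∧ dy

For a 1-form omega = sum_i f_i dx_i, the exterior derivative is
  d(omega) = sum_{i < j} (∂f_j/∂x_i - ∂f_i/∂x_j) dx_i ∧ dx_j.
  coefficient of dx ∧ dy: ∂f_2/∂x - ∂f_1/∂y = ∂(x*(3*y + 1))/∂x - ∂(-2*x^2)/∂y = 3*y + 1
Assembling: d(omega) = (3*y + 1) dx ∧ dy.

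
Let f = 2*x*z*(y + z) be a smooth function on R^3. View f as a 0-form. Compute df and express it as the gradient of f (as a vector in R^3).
df = (2*z*(y + z)) dx + (2*x*z) dy + (2*x*(y + 2*z)) dz; grad f = (2*z*(y + z), 2*x*z, 2*x*(y + 2*z))

For a 0-form f, d f = (∂f/∂x) dx + (∂f/∂y) dy + (∂f/∂z) dz. The components of the vector representation are exactly the entries of grad f in Cartesian coordinates:
  ∂f/∂x = 2*z*(y + z)
  ∂f/∂y = 2*x*z
  ∂f/∂z = 2*x*(y + 2*z).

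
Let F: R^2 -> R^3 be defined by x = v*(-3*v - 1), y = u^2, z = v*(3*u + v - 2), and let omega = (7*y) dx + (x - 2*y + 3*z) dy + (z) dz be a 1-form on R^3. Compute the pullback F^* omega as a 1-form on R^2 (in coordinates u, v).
F^* omega = (-4*u^3 + 18*u^2*v + 9*u*v^2 - 14*u*v + 3*v^3 - 6*v^2) du + (-33*u^2*v - 7*u^2 + 9*u*v^2 - 12*u*v + 2*v^3 - 6*v^2 + 4*v) dv

Using F^*(f dg) = (f ∘ F) d(g ∘ F), substitute each coordinate x_i by F_i(u, v) in f_i, and replace dx_i by d F_i = (∂F_i/∂u) du + (∂F_i/∂v) dv.
  For the x component: f_1(F) = 7*u^2; d F_1 = (0) du + (-6*v - 1) dv
  For the y component: f_2(F) = -2*u^2 + 9*u*v - 7*v; d F_2 = (2*u) du + (0) dv
  For the z component: f_3(F) = v*(3*u + v - 2); d F_3 = (3*v) du + (3*u + 2*v - 2) dv
Combining and collecting du, dv coefficients:
  coeff of du: -4*u^3 + 18*u^2*v + 9*u*v^2 - 14*u*v + 3*v^3 - 6*v^2
  coeff of dv: -33*u^2*v - 7*u^2 + 9*u*v^2 - 12*u*v + 2*v^3 - 6*v^2 + 4*v
F^* omega = (-4*u^3 + 18*u^2*v + 9*u*v^2 - 14*u*v + 3*v^3 - 6*v^2) du + (-33*u^2*v - 7*u^2 + 9*u*v^2 - 12*u*v + 2*v^3 - 6*v^2 + 4*v) dv.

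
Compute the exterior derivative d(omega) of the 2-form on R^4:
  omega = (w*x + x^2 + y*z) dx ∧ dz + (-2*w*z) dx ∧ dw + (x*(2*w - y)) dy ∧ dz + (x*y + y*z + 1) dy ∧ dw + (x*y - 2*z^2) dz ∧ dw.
d(omega) = (2*w - y - z) dx ∧ dy ∧ dz + (2*w + x + y) dx ∧ dz ∧ dw + (3*x - y) dy ∧ dz ∧ dw + (y) dx ∧ dy ∧ dw

For a 2-form omega = sum_{i<j} g_{ij} dx_i ∧ dx_j, the exterior derivative is
  d(omega) = sum_{i<j} d(g_{ij}) ∧ dx_i ∧ dx_j = sum_{i<j, k} (∂g_{ij}/∂x_k) dx_k ∧ dx_i ∧ dx_j.
Expand each term, using dx_k ∧ dx_i ∧ dx_j = sgn(permutation) dx_{(a)} ∧ dx_{(b)} ∧ dx_{(c)} with (a < b < c) sorted:
  d(w*x + x^2 + y*z) includes (∂/∂y)(w*x + x^2 + y*z) dy = (z) dy, which multiplied by dx ∧ dz gives (-z) dx ∧ dy ∧ dz
  d(w*x + x^2 + y*z) includes (∂/∂w)(w*x + x^2 + y*z) dw = (x) dw, which multiplied by dx ∧ dz gives (x) dx ∧ dz ∧ dw
  d(-2*w*z) includes (∂/∂z)(-2*w*z) dz = (-2*w) dz, which multiplied by dx ∧ dw gives (2*w) dx ∧ dz ∧ dw
  d(x*(2*w - y)) includes (∂/∂x)(x*(2*w - y)) dx = (2*w - y) dx, which multiplied by dy ∧ dz gives (2*w - y) dx ∧ dy ∧ dz
  d(x*(2*w - y)) includes (∂/∂w)(x*(2*w - y)) dw = (2*x) dw, which multiplied by dy ∧ dz gives (2*x) dy ∧ dz ∧ dw
  d(x*y + y*z + 1) includes (∂/∂x)(x*y + y*z + 1) dx = (y) dx, which multiplied by dy ∧ dw gives (y) dx ∧ dy ∧ dw
  d(x*y + y*z + 1) includes (∂/∂z)(x*y + y*z + 1) dz = (y) dz, which multiplied by dy ∧ dw gives (-y) dy ∧ dz ∧ dw
  d(x*y - 2*z^2) includes (∂/∂x)(x*y - 2*z^2) dx = (y) dx, which multiplied by dz ∧ dw gives (y) dx ∧ dz ∧ dw
  d(x*y - 2*z^2) includes (∂/∂y)(x*y - 2*z^2) dy = (x) dy, which multiplied by dz ∧ dw gives (x) dy ∧ dz ∧ dw
Collecting like 3-forms: d(omega) = (2*w - y - z) dx ∧ dy ∧ dz + (2*w + x + y) dx ∧ dz ∧ dw + (3*x - y) dy ∧ dz ∧ dw + (y) dx ∧ dy ∧ dw.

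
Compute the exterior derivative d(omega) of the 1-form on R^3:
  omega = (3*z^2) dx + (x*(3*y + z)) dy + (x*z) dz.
d(omega) = (3*y + z) dx ∧ dy + (-5*z) dx ∧ dz + (-x) dy ∧ dz

For a 1-form omega = sum_i f_i dx_i, the exterior derivative is
  d(omega) = sum_{i < j} (∂f_j/∂x_i - ∂f_i/∂x_j) dx_i ∧ dx_j.
  coefficient of dx ∧ dy: ∂f_2/∂x - ∂f_1/∂y = ∂(x*(3*y + z))/∂x - ∂(3*z^2)/∂y = 3*y + z
  coefficient of dx ∧ dz: ∂f_3/∂x - ∂f_1/∂z = ∂(x*z)/∂x - ∂(3*z^2)/∂z = -5*z
  coefficient of dy ∧ dz: ∂f_3/∂y - ∂f_2/∂z = ∂(x*z)/∂y - ∂(x*(3*y + z))/∂z = -x
Assembling: d(omega) = (3*y + z) dx ∧ dy + (-5*z) dx ∧ dz + (-x) dy ∧ dz.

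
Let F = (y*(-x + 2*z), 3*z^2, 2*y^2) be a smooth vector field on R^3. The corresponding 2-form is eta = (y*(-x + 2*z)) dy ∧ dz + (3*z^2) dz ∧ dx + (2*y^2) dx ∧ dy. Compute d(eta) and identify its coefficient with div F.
d(eta) = (-y) dx ∧ dy ∧ dz; div F = -y

For a 2-form in R^3 of the form above, applying d gives a 3-form with coefficient ∂P/∂x + ∂Q/∂y + ∂R/∂z:
  ∂P/∂x = -y
  ∂Q/∂y = 0
  ∂R/∂z = 0
Sum = -y, which is exactly div F.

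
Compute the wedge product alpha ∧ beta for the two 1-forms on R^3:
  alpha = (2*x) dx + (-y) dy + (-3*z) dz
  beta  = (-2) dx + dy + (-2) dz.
alpha ∧ beta = (2*x - 2*y) dx ∧ dy + (-4*x - 6*z) dx ∧ dz + (2*y + 3*z) dy ∧ dz

Distribute the wedge, using dx_i ∧ dx_j = -dx_j ∧ dx_i and dx_i ∧ dx_i = 0. For each pair (i, j) with i < j, the coefficient of dx_i ∧ dx_j in alpha ∧ beta is (alpha_i * beta_j - alpha_j * beta_i). Collecting: alpha ∧ beta = (2*x - 2*y) dx ∧ dy + (-4*x - 6*z) dx ∧ dz + (2*y + 3*z) dy ∧ dz.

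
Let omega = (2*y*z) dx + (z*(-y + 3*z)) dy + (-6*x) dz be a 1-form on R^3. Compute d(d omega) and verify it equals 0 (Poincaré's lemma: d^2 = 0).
d(d omega) = 0

Step 1: d omega = sum_{i<j} (∂f_j/∂x_i - ∂f_i/∂x_j) dx_i ∧ dx_j:
  coeff of dx ∧ dy: -2*z
  coeff of dx ∧ dz: -2*y - 6
  coeff of dy ∧ dz: y - 6*z
Step 2: Apply d again to each 2-form coefficient. The only possible 3-form in R^3 is dx ∧ dy ∧ dz, with coefficient
  ∂(coeff of dy∧dz)/∂x - ∂(coeff of dx∧dz)/∂y + ∂(coeff of dx∧dy)/∂z
  = ∂/∂x (y - 6*z) - ∂/∂y (-2*y - 6) + ∂/∂z (-2*z).
Each of these terms simplifies to sums of mixed partials that cancel in pairs. The result is 0 (by equality of mixed partials for smooth functions — Schwarz / Clairaut).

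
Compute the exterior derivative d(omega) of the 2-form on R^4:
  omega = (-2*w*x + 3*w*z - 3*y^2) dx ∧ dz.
d(omega) = (6*y) dx ∧ dy ∧ dz + (-2*x + 3*z) dx ∧ dz ∧ dw

For a 2-form omega = sum_{i<j} g_{ij} dx_i ∧ dx_j, the exterior derivative is
  d(omega) = sum_{i<j} d(g_{ij}) ∧ dx_i ∧ dx_j = sum_{i<j, k} (∂g_{ij}/∂x_k) dx_k ∧ dx_i ∧ dx_j.
Expand each term, using dx_k ∧ dx_i ∧ dx_j = sgn(permutation) dx_{(a)} ∧ dx_{(b)} ∧ dx_{(c)} with (a < b < c) sorted:
  d(-2*w*x + 3*w*z - 3*y^2) includes (∂/∂y)(-2*w*x + 3*w*z - 3*y^2) dy = (-6*y) dy, which multiplied by dx ∧ dz gives (6*y) dx ∧ dy ∧ dz
  d(-2*w*x + 3*w*z - 3*y^2) includes (∂/∂w)(-2*w*x + 3*w*z - 3*y^2) dw = (-2*x + 3*z) dw, which multiplied by dx ∧ dz gives (-2*x + 3*z) dx ∧ dz ∧ dw
Collecting like 3-forms: d(omega) = (6*y) dx ∧ dy ∧ dz + (-2*x + 3*z) dx ∧ dz ∧ dw.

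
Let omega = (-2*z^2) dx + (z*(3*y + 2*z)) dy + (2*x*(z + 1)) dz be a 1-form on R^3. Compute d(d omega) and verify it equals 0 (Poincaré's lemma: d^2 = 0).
d(d omega) = 0

Step 1: d omega = sum_{i<j} (∂f_j/∂x_i - ∂f_i/∂x_j) dx_i ∧ dx_j:
  coeff of dx ∧ dy: 0
  coeff of dx ∧ dz: 6*z + 2
  coeff of dy ∧ dz: -3*y - 4*z
Step 2: Apply d again to each 2-form coefficient. The only possible 3-form in R^3 is dx ∧ dy ∧ dz, with coefficient
  ∂(coeff of dy∧dz)/∂x - ∂(coeff of dx∧dz)/∂y + ∂(coeff of dx∧dy)/∂z
  = ∂/∂x (-3*y - 4*z) - ∂/∂y (6*z + 2) + ∂/∂z (0).
Each of these terms simplifies to sums of mixed partials that cancel in pairs. The result is 0 (by equality of mixed partials for smooth functions — Schwarz / Clairaut).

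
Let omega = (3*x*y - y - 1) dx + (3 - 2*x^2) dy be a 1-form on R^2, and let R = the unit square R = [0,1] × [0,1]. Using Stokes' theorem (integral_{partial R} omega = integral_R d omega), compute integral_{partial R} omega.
integral_(partial R) omega = -5/2

Stokes: integral_partial_R omega = integral_R d omega with d omega = (∂Q/∂x - ∂P/∂y) dx ∧ dy.
  ∂Q/∂x = -4*x
  ∂P/∂y = 3*x - 1
  integrand = ∂Q/∂x - ∂P/∂y = 1 - 7*x.
Integrating over R: integral_0^1 integral_0^1 (1 - 7*x) dx dy = -5/2.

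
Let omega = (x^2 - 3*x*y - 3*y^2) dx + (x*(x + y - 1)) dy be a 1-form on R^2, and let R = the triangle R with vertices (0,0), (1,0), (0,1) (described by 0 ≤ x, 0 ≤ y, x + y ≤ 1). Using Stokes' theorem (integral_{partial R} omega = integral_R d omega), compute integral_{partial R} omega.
integral_(partial R) omega = 3/2

Stokes: integral_partial_R omega = integral_R d omega with d omega = (∂Q/∂x - ∂P/∂y) dx ∧ dy.
  ∂Q/∂x = 2*x + y - 1
  ∂P/∂y = -3*x - 6*y
  integrand = ∂Q/∂x - ∂P/∂y = 5*x + 7*y - 1.
Integrating over R: integral_0^1 integral_0^{1-x} (5*x + 7*y - 1) dy dx = 3/2.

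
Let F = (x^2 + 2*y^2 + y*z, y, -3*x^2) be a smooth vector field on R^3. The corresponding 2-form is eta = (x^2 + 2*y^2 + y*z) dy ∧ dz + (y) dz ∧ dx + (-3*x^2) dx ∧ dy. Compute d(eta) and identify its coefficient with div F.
d(eta) = (2*x + 1) dx ∧ dy ∧ dz; div F = 2*x + 1

For a 2-form in R^3 of the form above, applying d gives a 3-form with coefficient ∂P/∂x + ∂Q/∂y + ∂R/∂z:
  ∂P/∂x = 2*x
  ∂Q/∂y = 1
  ∂R/∂z = 0
Sum = 2*x + 1, which is exactly div F.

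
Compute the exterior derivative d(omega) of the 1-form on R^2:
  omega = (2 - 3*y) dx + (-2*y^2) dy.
d(omega) = (3) dx ∧ dy

For a 1-form omega = sum_i f_i dx_i, the exterior derivative is
  d(omega) = sum_{i < j} (∂f_j/∂x_i - ∂f_i/∂x_j) dx_i ∧ dx_j.
  coefficient of dx ∧ dy: ∂f_2/∂x - ∂f_1/∂y = ∂(-2*y^2)/∂x - ∂(2 - 3*y)/∂y = 3
Assembling: d(omega) = (3) dx ∧ dy.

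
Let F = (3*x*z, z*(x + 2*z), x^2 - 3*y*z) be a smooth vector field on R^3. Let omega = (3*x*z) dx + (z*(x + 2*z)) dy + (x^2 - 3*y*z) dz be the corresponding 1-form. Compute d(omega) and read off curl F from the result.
d(omega) = (-x - 7*z) dy ∧ dz + (x) dz ∧ dx + (z) dx ∧ dy; curl F = (-x - 7*z, x, z)

d omega = sum_{i<j} (∂f_j/∂x_i - ∂f_i/∂x_j) dx_i ∧ dx_j. Under the identification (dy ∧ dz, dz ∧ dx, dx ∧ dy) ↔ (e_x, e_y, e_z), the coefficients are exactly the components of curl F. Compute:
  ∂R/∂y - ∂Q/∂z = (-3*z) - (x + 4*z) = -x - 7*z
  ∂P/∂z - ∂R/∂x = (3*x) - (2*x) = x
  ∂Q/∂x - ∂P/∂y = (z) - (0) = z.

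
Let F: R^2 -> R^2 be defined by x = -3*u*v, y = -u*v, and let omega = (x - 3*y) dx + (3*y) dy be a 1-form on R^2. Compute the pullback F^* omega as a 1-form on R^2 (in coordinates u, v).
F^* omega = (3*u*v^2) du + (3*u^2*v) dv

Using F^*(f dg) = (f ∘ F) d(g ∘ F), substitute each coordinate x_i by F_i(u, v) in f_i, and replace dx_i by d F_i = (∂F_i/∂u) du + (∂F_i/∂v) dv.
  For the x component: f_1(F) = 0; d F_1 = (-3*v) du + (-3*u) dv
  For the y component: f_2(F) = -3*u*v; d F_2 = (-v) du + (-u) dv
Combining and collecting du, dv coefficients:
  coeff of du: 3*u*v^2
  coeff of dv: 3*u^2*v
F^* omega = (3*u*v^2) du + (3*u^2*v) dv.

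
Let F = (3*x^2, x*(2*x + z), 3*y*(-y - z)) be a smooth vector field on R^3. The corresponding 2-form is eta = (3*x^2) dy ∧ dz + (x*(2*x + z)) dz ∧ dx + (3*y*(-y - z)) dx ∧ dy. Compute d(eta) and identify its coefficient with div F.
d(eta) = (6*x - 3*y) dx ∧ dy ∧ dz; div F = 6*x - 3*y

For a 2-form in R^3 of the form above, applying d gives a 3-form with coefficient ∂P/∂x + ∂Q/∂y + ∂R/∂z:
  ∂P/∂x = 6*x
  ∂Q/∂y = 0
  ∂R/∂z = -3*y
Sum = 6*x - 3*y, which is exactly div F.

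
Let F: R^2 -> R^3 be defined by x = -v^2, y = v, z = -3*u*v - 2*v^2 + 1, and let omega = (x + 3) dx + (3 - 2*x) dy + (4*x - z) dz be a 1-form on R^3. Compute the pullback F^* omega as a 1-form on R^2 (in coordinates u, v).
F^* omega = (3*v*(-3*u*v + 2*v^2 + 1)) du + (-9*u^2*v - 6*u*v^2 + 3*u + 10*v^3 + 2*v^2 - 2*v + 3) dv

Using F^*(f dg) = (f ∘ F) d(g ∘ F), substitute each coordinate x_i by F_i(u, v) in f_i, and replace dx_i by d F_i = (∂F_i/∂u) du + (∂F_i/∂v) dv.
  For the x component: f_1(F) = 3 - v^2; d F_1 = (0) du + (-2*v) dv
  For the y component: f_2(F) = 2*v^2 + 3; d F_2 = (0) du + (1) dv
  For the z component: f_3(F) = 3*u*v - 2*v^2 - 1; d F_3 = (-3*v) du + (-3*u - 4*v) dv
Combining and collecting du, dv coefficients:
  coeff of du: 3*v*(-3*u*v + 2*v^2 + 1)
  coeff of dv: -9*u^2*v - 6*u*v^2 + 3*u + 10*v^3 + 2*v^2 - 2*v + 3
F^* omega = (3*v*(-3*u*v + 2*v^2 + 1)) du + (-9*u^2*v - 6*u*v^2 + 3*u + 10*v^3 + 2*v^2 - 2*v + 3) dv.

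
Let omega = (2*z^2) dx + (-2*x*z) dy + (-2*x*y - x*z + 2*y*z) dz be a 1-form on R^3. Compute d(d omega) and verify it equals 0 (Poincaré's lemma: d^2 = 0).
d(d omega) = 0

Step 1: d omega = sum_{i<j} (∂f_j/∂x_i - ∂f_i/∂x_j) dx_i ∧ dx_j:
  coeff of dx ∧ dy: -2*z
  coeff of dx ∧ dz: -2*y - 5*z
  coeff of dy ∧ dz: 2*z
Step 2: Apply d again to each 2-form coefficient. The only possible 3-form in R^3 is dx ∧ dy ∧ dz, with coefficient
  ∂(coeff of dy∧dz)/∂x - ∂(coeff of dx∧dz)/∂y + ∂(coeff of dx∧dy)/∂z
  = ∂/∂x (2*z) - ∂/∂y (-2*y - 5*z) + ∂/∂z (-2*z).
Each of these terms simplifies to sums of mixed partials that cancel in pairs. The result is 0 (by equality of mixed partials for smooth functions — Schwarz / Clairaut).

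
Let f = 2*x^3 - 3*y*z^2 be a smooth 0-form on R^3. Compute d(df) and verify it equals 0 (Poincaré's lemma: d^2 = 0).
d(df) = 0

Step 1: df = sum_i (∂f/∂x_i) dx_i = (6*x^2) dx + (-3*z^2) dy + (-6*y*z) dz.
Step 2: Apply d again. Using the 1-form formula, the coefficient of dx ∧ dy in d(df) is ∂^2 f/∂x ∂y - ∂^2 f/∂y ∂x = (0) - (0) = 0 (equality of mixed partials for smooth f).
Similarly for dx ∧ dz and dy ∧ dz — all coefficients vanish. So d(df) = 0.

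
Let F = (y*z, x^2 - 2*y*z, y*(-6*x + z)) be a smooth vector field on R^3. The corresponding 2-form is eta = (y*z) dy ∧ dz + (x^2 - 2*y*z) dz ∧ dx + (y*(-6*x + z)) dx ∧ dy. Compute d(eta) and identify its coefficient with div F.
d(eta) = (y - 2*z) dx ∧ dy ∧ dz; div F = y - 2*z

For a 2-form in R^3 of the form above, applying d gives a 3-form with coefficient ∂P/∂x + ∂Q/∂y + ∂R/∂z:
  ∂P/∂x = 0
  ∂Q/∂y = -2*z
  ∂R/∂z = y
Sum = y - 2*z, which is exactly div F.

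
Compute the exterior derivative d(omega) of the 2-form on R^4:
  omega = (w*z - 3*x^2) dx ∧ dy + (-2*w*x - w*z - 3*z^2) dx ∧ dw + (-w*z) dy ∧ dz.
d(omega) = (w) dx ∧ dy ∧ dz + (z) dx ∧ dy ∧ dw + (w + 6*z) dx ∧ dz ∧ dw + (-z) dy ∧ dz ∧ dw

For a 2-form omega = sum_{i<j} g_{ij} dx_i ∧ dx_j, the exterior derivative is
  d(omega) = sum_{i<j} d(g_{ij}) ∧ dx_i ∧ dx_j = sum_{i<j, k} (∂g_{ij}/∂x_k) dx_k ∧ dx_i ∧ dx_j.
Expand each term, using dx_k ∧ dx_i ∧ dx_j = sgn(permutation) dx_{(a)} ∧ dx_{(b)} ∧ dx_{(c)} with (a < b < c) sorted:
  d(w*z - 3*x^2) includes (∂/∂z)(w*z - 3*x^2) dz = (w) dz, which multiplied by dx ∧ dy gives (w) dx ∧ dy ∧ dz
  d(w*z - 3*x^2) includes (∂/∂w)(w*z - 3*x^2) dw = (z) dw, which multiplied by dx ∧ dy gives (z) dx ∧ dy ∧ dw
  d(-2*w*x - w*z - 3*z^2) includes (∂/∂z)(-2*w*x - w*z - 3*z^2) dz = (-w - 6*z) dz, which multiplied by dx ∧ dw gives (w + 6*z) dx ∧ dz ∧ dw
  d(-w*z) includes (∂/∂w)(-w*z) dw = (-z) dw, which multiplied by dy ∧ dz gives (-z) dy ∧ dz ∧ dw
Collecting like 3-forms: d(omega) = (w) dx ∧ dy ∧ dz + (z) dx ∧ dy ∧ dw + (w + 6*z) dx ∧ dz ∧ dw + (-z) dy ∧ dz ∧ dw.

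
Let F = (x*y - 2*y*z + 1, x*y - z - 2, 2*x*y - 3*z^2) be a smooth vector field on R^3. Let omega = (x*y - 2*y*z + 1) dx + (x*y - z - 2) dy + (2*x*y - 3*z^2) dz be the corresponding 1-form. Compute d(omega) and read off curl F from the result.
d(omega) = (2*x + 1) dy ∧ dz + (-4*y) dz ∧ dx + (-x + y + 2*z) dx ∧ dy; curl F = (2*x + 1, -4*y, -x + y + 2*z)

d omega = sum_{i<j} (∂f_j/∂x_i - ∂f_i/∂x_j) dx_i ∧ dx_j. Under the identification (dy ∧ dz, dz ∧ dx, dx ∧ dy) ↔ (e_x, e_y, e_z), the coefficients are exactly the components of curl F. Compute:
  ∂R/∂y - ∂Q/∂z = (2*x) - (-1) = 2*x + 1
  ∂P/∂z - ∂R/∂x = (-2*y) - (2*y) = -4*y
  ∂Q/∂x - ∂P/∂y = (y) - (x - 2*z) = -x + y + 2*z.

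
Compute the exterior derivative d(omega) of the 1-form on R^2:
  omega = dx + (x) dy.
d(omega) = (1) dx ∧ dy

For a 1-form omega = sum_i f_i dx_i, the exterior derivative is
  d(omega) = sum_{i < j} (∂f_j/∂x_i - ∂f_i/∂x_j) dx_i ∧ dx_j.
  coefficient of dx ∧ dy: ∂f_2/∂x - ∂f_1/∂y = ∂(x)/∂x - ∂(1)/∂y = 1
Assembling: d(omega) = (1) dx ∧ dy.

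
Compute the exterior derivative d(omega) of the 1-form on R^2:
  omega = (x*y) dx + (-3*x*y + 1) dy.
d(omega) = (-x - 3*y) dx ∧ dy

For a 1-form omega = sum_i f_i dx_i, the exterior derivative is
  d(omega) = sum_{i < j} (∂f_j/∂x_i - ∂f_i/∂x_j) dx_i ∧ dx_j.
  coefficient of dx ∧ dy: ∂f_2/∂x - ∂f_1/∂y = ∂(-3*x*y + 1)/∂x - ∂(x*y)/∂y = -x - 3*y
Assembling: d(omega) = (-x - 3*y) dx ∧ dy.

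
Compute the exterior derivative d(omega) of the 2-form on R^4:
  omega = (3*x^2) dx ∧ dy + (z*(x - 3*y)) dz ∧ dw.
d(omega) = (z) dx ∧ dz ∧ dw + (-3*z) dy ∧ dz ∧ dw

For a 2-form omega = sum_{i<j} g_{ij} dx_i ∧ dx_j, the exterior derivative is
  d(omega) = sum_{i<j} d(g_{ij}) ∧ dx_i ∧ dx_j = sum_{i<j, k} (∂g_{ij}/∂x_k) dx_k ∧ dx_i ∧ dx_j.
Expand each term, using dx_k ∧ dx_i ∧ dx_j = sgn(permutation) dx_{(a)} ∧ dx_{(b)} ∧ dx_{(c)} with (a < b < c) sorted:
  d(z*(x - 3*y)) includes (∂/∂x)(z*(x - 3*y)) dx = (z) dx, which multiplied by dz ∧ dw gives (z) dx ∧ dz ∧ dw
  d(z*(x - 3*y)) includes (∂/∂y)(z*(x - 3*y)) dy = (-3*z) dy, which multiplied by dz ∧ dw gives (-3*z) dy ∧ dz ∧ dw
Collecting like 3-forms: d(omega) = (z) dx ∧ dz ∧ dw + (-3*z) dy ∧ dz ∧ dw.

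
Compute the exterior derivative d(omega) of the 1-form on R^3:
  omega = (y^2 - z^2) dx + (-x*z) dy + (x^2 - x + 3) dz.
d(omega) = (-2*y - z) dx ∧ dy + (2*x + 2*z - 1) dx ∧ dz + (x) dy ∧ dz

For a 1-form omega = sum_i f_i dx_i, the exterior derivative is
  d(omega) = sum_{i < j} (∂f_j/∂x_i - ∂f_i/∂x_j) dx_i ∧ dx_j.
  coefficient of dx ∧ dy: ∂f_2/∂x - ∂f_1/∂y = ∂(-x*z)/∂x - ∂(y^2 - z^2)/∂y = -2*y - z
  coefficient of dx ∧ dz: ∂f_3/∂x - ∂f_1/∂z = ∂(x^2 - x + 3)/∂x - ∂(y^2 - z^2)/∂z = 2*x + 2*z - 1
  coefficient of dy ∧ dz: ∂f_3/∂y - ∂f_2/∂z = ∂(x^2 - x + 3)/∂y - ∂(-x*z)/∂z = x
Assembling: d(omega) = (-2*y - z) dx ∧ dy + (2*x + 2*z - 1) dx ∧ dz + (x) dy ∧ dz.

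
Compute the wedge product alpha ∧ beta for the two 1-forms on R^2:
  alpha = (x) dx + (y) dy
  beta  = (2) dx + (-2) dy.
alpha ∧ beta = (-2*x - 2*y) dx ∧ dy

Distribute the wedge, using dx_i ∧ dx_j = -dx_j ∧ dx_i and dx_i ∧ dx_i = 0. For each pair (i, j) with i < j, the coefficient of dx_i ∧ dx_j in alpha ∧ beta is (alpha_i * beta_j - alpha_j * beta_i). Collecting: alpha ∧ beta = (-2*x - 2*y) dx ∧ dy.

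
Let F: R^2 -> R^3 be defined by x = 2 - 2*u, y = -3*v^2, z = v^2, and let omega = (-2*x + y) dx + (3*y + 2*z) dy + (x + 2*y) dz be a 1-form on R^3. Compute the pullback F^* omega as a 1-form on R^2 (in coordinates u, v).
F^* omega = (-8*u + 6*v^2 + 8) du + (2*v*(-2*u + 15*v^2 + 2)) dv

Using F^*(f dg) = (f ∘ F) d(g ∘ F), substitute each coordinate x_i by F_i(u, v) in f_i, and replace dx_i by d F_i = (∂F_i/∂u) du + (∂F_i/∂v) dv.
  For the x component: f_1(F) = 4*u - 3*v^2 - 4; d F_1 = (-2) du + (0) dv
  For the y component: f_2(F) = -7*v^2; d F_2 = (0) du + (-6*v) dv
  For the z component: f_3(F) = -2*u - 6*v^2 + 2; d F_3 = (0) du + (2*v) dv
Combining and collecting du, dv coefficients:
  coeff of du: -8*u + 6*v^2 + 8
  coeff of dv: 2*v*(-2*u + 15*v^2 + 2)
F^* omega = (-8*u + 6*v^2 + 8) du + (2*v*(-2*u + 15*v^2 + 2)) dv.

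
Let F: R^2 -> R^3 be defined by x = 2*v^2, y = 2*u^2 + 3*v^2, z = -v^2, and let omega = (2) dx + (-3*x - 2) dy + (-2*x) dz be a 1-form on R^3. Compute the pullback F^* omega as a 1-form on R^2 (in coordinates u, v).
F^* omega = (8*u*(-3*v^2 - 1)) du + (-28*v^3 - 4*v) dv

Using F^*(f dg) = (f ∘ F) d(g ∘ F), substitute each coordinate x_i by F_i(u, v) in f_i, and replace dx_i by d F_i = (∂F_i/∂u) du + (∂F_i/∂v) dv.
  For the x component: f_1(F) = 2; d F_1 = (0) du + (4*v) dv
  For the y component: f_2(F) = -6*v^2 - 2; d F_2 = (4*u) du + (6*v) dv
  For the z component: f_3(F) = -4*v^2; d F_3 = (0) du + (-2*v) dv
Combining and collecting du, dv coefficients:
  coeff of du: 8*u*(-3*v^2 - 1)
  coeff of dv: -28*v^3 - 4*v
F^* omega = (8*u*(-3*v^2 - 1)) du + (-28*v^3 - 4*v) dv.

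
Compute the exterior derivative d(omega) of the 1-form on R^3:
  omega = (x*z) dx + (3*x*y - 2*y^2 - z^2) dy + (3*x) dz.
d(omega) = (3*y) dx ∧ dy + (3 - x) dx ∧ dz + (2*z) dy ∧ dz

For a 1-form omega = sum_i f_i dx_i, the exterior derivative is
  d(omega) = sum_{i < j} (∂f_j/∂x_i - ∂f_i/∂x_j) dx_i ∧ dx_j.
  coefficient of dx ∧ dy: ∂f_2/∂x - ∂f_1/∂y = ∂(3*x*y - 2*y^2 - z^2)/∂x - ∂(x*z)/∂y = 3*y
  coefficient of dx ∧ dz: ∂f_3/∂x - ∂f_1/∂z = ∂(3*x)/∂x - ∂(x*z)/∂z = 3 - x
  coefficient of dy ∧ dz: ∂f_3/∂y - ∂f_2/∂z = ∂(3*x)/∂y - ∂(3*x*y - 2*y^2 - z^2)/∂z = 2*z
Assembling: d(omega) = (3*y) dx ∧ dy + (3 - x) dx ∧ dz + (2*z) dy ∧ dz.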